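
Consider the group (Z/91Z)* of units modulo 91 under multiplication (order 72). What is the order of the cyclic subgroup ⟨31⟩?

12

Compute successive powers of 31 mod 91: 31, 51, 34, 53, 5, 64, 73, 79, …; 31^12 ≡ 1 (mod 91).
So |⟨31⟩| = 12.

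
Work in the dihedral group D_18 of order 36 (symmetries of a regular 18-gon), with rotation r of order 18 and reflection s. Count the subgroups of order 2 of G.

19

|G| = 36 and 2 | 36, so subgroups of order 2 are possible by Lagrange.
The subgroups of order 2 are: {e, r^10s}; {e, r^11s}; {e, r^12s}; {e, r^13s}; … (19 in all).
So G has 19 subgroups of order 2.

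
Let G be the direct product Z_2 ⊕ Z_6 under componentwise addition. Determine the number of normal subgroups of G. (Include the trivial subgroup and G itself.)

10

G is abelian, so every subgroup is normal.
G has 10 subgroups in total, hence 10 normal subgroups.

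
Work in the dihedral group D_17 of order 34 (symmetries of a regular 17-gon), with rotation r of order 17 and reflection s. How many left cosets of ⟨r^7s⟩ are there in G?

17

|⟨r^7s⟩| = 2 and |G| = 34.
By Lagrange, [G : H] = |G|/|H| = 34/2 = 17.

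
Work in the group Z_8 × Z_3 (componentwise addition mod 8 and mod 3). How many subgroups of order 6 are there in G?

|G| = 24 and 6 | 24, so subgroups of order 6 are possible by Lagrange.
The subgroups of order 6 are: {(0,0), (0,1), (0,2), (4,0), (4,1), (4,2)}.
So G has 1 subgroup of order 6.

1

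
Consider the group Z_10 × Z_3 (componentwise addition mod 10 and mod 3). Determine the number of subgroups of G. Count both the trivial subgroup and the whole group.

|G| = 30, so by Lagrange every subgroup order divides 30. Divisors: 1, 2, 3, 5, 6, 10, 15, 30.
Subgroups by order — order 1: 1; order 2: 1; order 3: 1; order 5: 1; order 6: 1; order 10: 1; order 15: 1; order 30: 1.
Total: 1 + 1 + 1 + 1 + 1 + 1 + 1 + 1 = 8.

8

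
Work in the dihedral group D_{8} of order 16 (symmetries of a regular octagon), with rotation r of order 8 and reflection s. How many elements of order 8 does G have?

4

The elements of order 8 are: r, r^3, r^5, r^7.
That's 4.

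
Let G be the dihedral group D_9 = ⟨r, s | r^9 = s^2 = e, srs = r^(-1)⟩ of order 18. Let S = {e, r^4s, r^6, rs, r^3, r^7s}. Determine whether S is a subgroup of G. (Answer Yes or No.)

|S| = 6 divides |G| = 18, consistent with Lagrange.
S contains the identity, every element's inverse is in S, and S is closed under ·: it is a subgroup.

Yes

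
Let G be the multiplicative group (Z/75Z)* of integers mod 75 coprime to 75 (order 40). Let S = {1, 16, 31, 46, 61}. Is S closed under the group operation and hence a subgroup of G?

|S| = 5 divides |G| = 40, consistent with Lagrange.
S contains the identity, every element's inverse is in S, and S is closed under ·: it is a subgroup.
In fact S = ⟨16⟩.

Yes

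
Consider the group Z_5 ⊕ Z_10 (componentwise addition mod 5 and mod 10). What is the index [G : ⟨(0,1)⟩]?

|⟨(0,1)⟩| = 10 and |G| = 50.
By Lagrange, [G : H] = |G|/|H| = 50/10 = 5.

5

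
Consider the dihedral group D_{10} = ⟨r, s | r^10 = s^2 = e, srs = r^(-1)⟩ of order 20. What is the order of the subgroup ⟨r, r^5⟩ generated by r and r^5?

10

|⟨r⟩| = 10 and |⟨r^5⟩| = 2, so |H| is a multiple of lcm(10, 2) = 10 and divides |G| = 20.
Closing under the operation: H = {e, r, r^2, r^3, r^4, r^5, r^6, r^7, r^8, r^9}, so |H| = 10.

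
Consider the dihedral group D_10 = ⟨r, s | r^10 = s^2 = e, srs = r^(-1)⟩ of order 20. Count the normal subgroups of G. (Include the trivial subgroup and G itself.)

7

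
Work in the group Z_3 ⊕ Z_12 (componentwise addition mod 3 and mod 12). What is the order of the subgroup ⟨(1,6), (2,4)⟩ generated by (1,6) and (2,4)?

18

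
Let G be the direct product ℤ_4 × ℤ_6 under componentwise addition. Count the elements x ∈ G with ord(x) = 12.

An element (a,b) has order lcm(ord(a), ord(b)); count pairs with lcm equal to 12.
Enumerating gives 8 such elements.

8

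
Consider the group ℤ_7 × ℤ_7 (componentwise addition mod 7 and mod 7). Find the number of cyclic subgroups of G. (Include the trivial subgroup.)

9

A cyclic subgroup of order d is generated by each of its φ(d) elements of order d, so the cyclic subgroups of order d number (#elements of order d)/φ(d).
Cyclic subgroups by order — order 1: 1; order 7: 8.
Total: 9.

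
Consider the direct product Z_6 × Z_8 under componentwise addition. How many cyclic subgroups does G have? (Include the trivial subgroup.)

Group the elements of G by the cyclic subgroup they generate; each cyclic subgroup of order d accounts for φ(d) elements.
Cyclic subgroups by order — order 1: 1; order 2: 3; order 3: 1; order 4: 2; order 6: 3; order 8: 2; order 12: 2; order 24: 2.
Total: 16.

16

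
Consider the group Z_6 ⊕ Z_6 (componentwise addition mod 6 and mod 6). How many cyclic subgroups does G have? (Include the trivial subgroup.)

20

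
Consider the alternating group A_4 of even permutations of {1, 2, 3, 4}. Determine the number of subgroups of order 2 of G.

|G| = 12 and 2 | 12, so subgroups of order 2 are possible by Lagrange.
The subgroups of order 2 are: {e, (1 2)(3 4)}; {e, (1 3)(2 4)}; {e, (1 4)(2 3)}.
So G has 3 subgroups of order 2.

3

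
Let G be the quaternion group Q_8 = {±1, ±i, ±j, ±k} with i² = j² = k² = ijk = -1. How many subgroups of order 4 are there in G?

|G| = 8 and 4 | 8, so subgroups of order 4 are possible by Lagrange.
The subgroups of order 4 are: {1, -1, i, -i}; {1, -1, j, -j}; {1, -1, k, -k}.
So G has 3 subgroups of order 4.

3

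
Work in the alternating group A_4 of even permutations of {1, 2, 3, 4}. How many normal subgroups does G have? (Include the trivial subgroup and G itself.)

3

G has 10 subgroups. Checking conjugation-invariance by order — order 1: 1/1 normal; order 2: 0/3 normal; order 3: 0/4 normal; order 4: 1/1 normal; order 12: 1/1 normal.
Total normal subgroups: 3.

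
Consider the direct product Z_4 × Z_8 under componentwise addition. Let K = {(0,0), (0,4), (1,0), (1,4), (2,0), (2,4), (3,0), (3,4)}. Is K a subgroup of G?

|K| = 8 divides |G| = 32, consistent with Lagrange.
K contains the identity, every element's inverse is in K, and K is closed under +: it is a subgroup.

Yes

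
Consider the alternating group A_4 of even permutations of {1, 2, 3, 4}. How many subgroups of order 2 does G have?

|G| = 12 and 2 | 12, so subgroups of order 2 are possible by Lagrange.
The subgroups of order 2 are: {e, (1 2)(3 4)}; {e, (1 3)(2 4)}; {e, (1 4)(2 3)}.
So G has 3 subgroups of order 2.

3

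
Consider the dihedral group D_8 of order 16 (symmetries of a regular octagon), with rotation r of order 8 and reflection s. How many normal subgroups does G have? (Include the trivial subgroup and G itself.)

7

G has 19 subgroups. Checking conjugation-invariance by order — order 1: 1/1 normal; order 2: 1/9 normal; order 4: 1/5 normal; order 8: 3/3 normal; order 16: 1/1 normal.
Total normal subgroups: 7.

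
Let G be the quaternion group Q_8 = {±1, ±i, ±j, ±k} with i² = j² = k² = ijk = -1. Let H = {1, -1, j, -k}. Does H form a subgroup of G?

j ∈ H but its inverse -j ∉ H, so H is not a subgroup.

No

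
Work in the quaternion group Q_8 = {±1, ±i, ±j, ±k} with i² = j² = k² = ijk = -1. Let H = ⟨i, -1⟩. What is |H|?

4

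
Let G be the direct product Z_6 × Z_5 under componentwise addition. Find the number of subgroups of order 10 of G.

|G| = 30 and 10 | 30, so subgroups of order 10 are possible by Lagrange.
The subgroups of order 10 are: {(0,0), (0,1), (0,2), (0,3), (0,4), (3,0), (3,1), (3,2), (3,3), (3,4)}.
So G has 1 subgroup of order 10.

1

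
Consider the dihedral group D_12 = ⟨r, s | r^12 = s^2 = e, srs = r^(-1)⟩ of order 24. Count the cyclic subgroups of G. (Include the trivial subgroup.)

18

Each element a generates a cyclic subgroup ⟨a⟩; distinct elements may generate the same one (a cyclic group of order d has φ(d) generators).
Cyclic subgroups by order — order 1: 1; order 2: 13; order 3: 1; order 4: 1; order 6: 1; order 12: 1.
Total: 18.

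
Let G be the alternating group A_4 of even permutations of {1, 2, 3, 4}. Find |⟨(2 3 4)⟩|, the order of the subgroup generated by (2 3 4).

3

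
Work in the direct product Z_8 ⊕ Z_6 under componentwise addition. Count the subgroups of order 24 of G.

|G| = 48 and 24 | 48, so subgroups of order 24 are possible by Lagrange.
The subgroups of order 24 are: {(0,0), (0,1), (0,2), (0,3), (0,4), (0,5), (2,0), (2,1), (2,2), (2,3), (2,4), (2,5), (4,0), (4,1), (4,2), (4,3), (4,4), (4,5), (6,0), (6,1), (6,2), (6,3), (6,4), (6,5)}; {(0,0), (0,2), (0,4), (1,0), (1,2), (1,4), (2,0), (2,2), (2,4), (3,0), (3,2), (3,4), (4,0), (4,2), (4,4), (5,0), (5,2), (5,4), (6,0), (6,2), (6,4), (7,0), (7,2), (7,4)}; {(0,0), (0,2), (0,4), (1,1), (1,3), (1,5), (2,0), (2,2), (2,4), (3,1), (3,3), (3,5), (4,0), (4,2), (4,4), (5,1), (5,3), (5,5), (6,0), (6,2), (6,4), (7,1), (7,3), (7,5)}.
So G has 3 subgroups of order 24.

3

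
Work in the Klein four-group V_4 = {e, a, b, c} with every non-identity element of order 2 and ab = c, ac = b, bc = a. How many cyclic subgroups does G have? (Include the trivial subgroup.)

4

A cyclic subgroup of order d is generated by each of its φ(d) elements of order d, so the cyclic subgroups of order d number (#elements of order d)/φ(d).
Cyclic subgroups by order — order 1: 1; order 2: 3.
Total: 4.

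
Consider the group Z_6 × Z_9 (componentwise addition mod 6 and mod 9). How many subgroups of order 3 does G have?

4

|G| = 54 and 3 | 54, so subgroups of order 3 are possible by Lagrange.
The subgroups of order 3 are: {(0,0), (0,3), (0,6)}; {(0,0), (2,0), (4,0)}; {(0,0), (2,3), (4,6)}; {(0,0), (2,6), (4,3)}.
So G has 4 subgroups of order 3.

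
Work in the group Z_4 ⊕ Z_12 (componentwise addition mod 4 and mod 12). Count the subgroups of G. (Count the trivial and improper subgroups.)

|G| = 48, so by Lagrange every subgroup order divides 48. Divisors: 1, 2, 3, 4, 6, 8, 12, 16, 24, 48.
Subgroups by order — order 1: 1; order 2: 3; order 3: 1; order 4: 7; order 6: 3; order 8: 3; order 12: 7; order 16: 1; order 24: 3; order 48: 1.
Total: 1 + 3 + 1 + 7 + 3 + 3 + 7 + 1 + 3 + 1 = 30.

30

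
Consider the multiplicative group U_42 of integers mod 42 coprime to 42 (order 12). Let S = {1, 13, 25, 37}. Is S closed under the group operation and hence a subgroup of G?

No

Closure fails: 37 · 13 = 19 ∉ S. So S is not a subgroup.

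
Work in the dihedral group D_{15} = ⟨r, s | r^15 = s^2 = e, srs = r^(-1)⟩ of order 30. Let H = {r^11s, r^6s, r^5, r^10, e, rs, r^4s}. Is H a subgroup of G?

|H| = 7 does not divide |G| = 30, so by Lagrange H is not a subgroup.

No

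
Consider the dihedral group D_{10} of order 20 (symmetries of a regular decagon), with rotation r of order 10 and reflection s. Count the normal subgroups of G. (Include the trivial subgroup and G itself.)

7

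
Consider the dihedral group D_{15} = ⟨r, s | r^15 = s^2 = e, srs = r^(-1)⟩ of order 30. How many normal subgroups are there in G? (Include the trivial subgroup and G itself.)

5

G has 28 subgroups. Checking conjugation-invariance by order — order 1: 1/1 normal; order 2: 0/15 normal; order 3: 1/1 normal; order 5: 1/1 normal; order 6: 0/5 normal; order 10: 0/3 normal; order 15: 1/1 normal; order 30: 1/1 normal.
Total normal subgroups: 5.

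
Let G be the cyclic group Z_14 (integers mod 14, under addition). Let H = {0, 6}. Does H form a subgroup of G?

No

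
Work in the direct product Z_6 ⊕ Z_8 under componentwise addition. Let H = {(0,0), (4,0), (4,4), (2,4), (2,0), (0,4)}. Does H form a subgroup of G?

Yes

|H| = 6 divides |G| = 48, consistent with Lagrange.
H contains the identity, every element's inverse is in H, and H is closed under +: it is a subgroup.
In fact H = ⟨(4,4)⟩.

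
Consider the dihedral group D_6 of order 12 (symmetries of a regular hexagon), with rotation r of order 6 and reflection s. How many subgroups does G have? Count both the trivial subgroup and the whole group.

|G| = 12, so by Lagrange every subgroup order divides 12. Divisors: 1, 2, 3, 4, 6, 12.
Subgroups by order — order 1: 1; order 2: 7; order 3: 1; order 4: 3; order 6: 3; order 12: 1.
Total: 1 + 7 + 1 + 3 + 3 + 1 = 16.

16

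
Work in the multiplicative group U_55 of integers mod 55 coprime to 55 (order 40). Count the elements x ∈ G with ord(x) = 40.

0

No element of G has order 40 (even though 40 | 40).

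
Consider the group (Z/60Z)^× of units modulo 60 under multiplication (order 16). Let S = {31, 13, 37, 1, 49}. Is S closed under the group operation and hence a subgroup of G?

|S| = 5 does not divide |G| = 16, so by Lagrange S is not a subgroup.

No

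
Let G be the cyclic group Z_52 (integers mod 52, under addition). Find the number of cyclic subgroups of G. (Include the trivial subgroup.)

6

A cyclic subgroup of order d is generated by each of its φ(d) elements of order d, so the cyclic subgroups of order d number (#elements of order d)/φ(d).
Cyclic subgroups by order — order 1: 1; order 2: 1; order 4: 1; order 13: 1; order 26: 1; order 52: 1.
Total: 6.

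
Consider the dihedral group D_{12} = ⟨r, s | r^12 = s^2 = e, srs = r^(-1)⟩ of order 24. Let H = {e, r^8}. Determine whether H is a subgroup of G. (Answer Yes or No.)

No

r^8 ∈ H but its inverse r^4 ∉ H, so H is not a subgroup.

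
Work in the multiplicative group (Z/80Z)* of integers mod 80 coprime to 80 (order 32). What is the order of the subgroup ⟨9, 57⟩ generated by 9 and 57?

8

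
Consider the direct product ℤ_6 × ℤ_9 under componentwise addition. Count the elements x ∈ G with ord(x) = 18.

18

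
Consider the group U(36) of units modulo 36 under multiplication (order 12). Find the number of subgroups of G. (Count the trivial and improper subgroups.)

|G| = 12, so by Lagrange every subgroup order divides 12. Divisors: 1, 2, 3, 4, 6, 12.
Subgroups by order — order 1: 1; order 2: 3; order 3: 1; order 4: 1; order 6: 3; order 12: 1.
Total: 1 + 3 + 1 + 1 + 3 + 1 = 10.

10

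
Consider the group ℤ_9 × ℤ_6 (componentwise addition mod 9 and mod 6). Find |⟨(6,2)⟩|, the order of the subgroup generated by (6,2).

3

The order of (6,2) in Z_9 × Z_6 is lcm(ord(6) in Z_9, ord(2) in Z_6).
ord(6) = 3 and ord(2) = 3, so |⟨(6,2)⟩| = lcm(3, 3) = 3.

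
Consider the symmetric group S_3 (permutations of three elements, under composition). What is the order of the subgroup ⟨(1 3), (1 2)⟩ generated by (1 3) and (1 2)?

6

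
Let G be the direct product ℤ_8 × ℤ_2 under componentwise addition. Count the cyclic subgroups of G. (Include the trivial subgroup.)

8

A cyclic subgroup of order d is generated by each of its φ(d) elements of order d, so the cyclic subgroups of order d number (#elements of order d)/φ(d).
Cyclic subgroups by order — order 1: 1; order 2: 3; order 4: 2; order 8: 2.
Total: 8.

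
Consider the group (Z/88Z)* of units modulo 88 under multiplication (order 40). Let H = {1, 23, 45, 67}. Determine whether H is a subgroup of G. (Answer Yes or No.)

Yes

|H| = 4 divides |G| = 40, consistent with Lagrange.
H contains the identity, every element's inverse is in H, and H is closed under ·: it is a subgroup.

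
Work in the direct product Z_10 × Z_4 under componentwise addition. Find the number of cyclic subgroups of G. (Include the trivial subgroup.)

Each element a generates a cyclic subgroup ⟨a⟩; distinct elements may generate the same one (a cyclic group of order d has φ(d) generators).
Cyclic subgroups by order — order 1: 1; order 2: 3; order 4: 2; order 5: 1; order 10: 3; order 20: 2.
Total: 12.

12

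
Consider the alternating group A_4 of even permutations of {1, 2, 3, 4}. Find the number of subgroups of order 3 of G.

4

|G| = 12 and 3 | 12, so subgroups of order 3 are possible by Lagrange.
The subgroups of order 3 are: {e, (1 2 3), (1 3 2)}; {e, (1 2 4), (1 4 2)}; {e, (1 3 4), (1 4 3)}; {e, (2 3 4), (2 4 3)}.
So G has 4 subgroups of order 3.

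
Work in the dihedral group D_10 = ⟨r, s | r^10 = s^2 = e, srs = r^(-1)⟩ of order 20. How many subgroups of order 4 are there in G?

|G| = 20 and 4 | 20, so subgroups of order 4 are possible by Lagrange.
The subgroups of order 4 are: {e, r^5, r^2s, r^7s}; {e, r^5, r^3s, r^8s}; {e, r^5, r^4s, r^9s}; {e, r^5, s, r^5s}; … (5 in all).
So G has 5 subgroups of order 4.

5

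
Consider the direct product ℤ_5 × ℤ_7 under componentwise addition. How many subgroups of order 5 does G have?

|G| = 35 and 5 | 35, so subgroups of order 5 are possible by Lagrange.
The subgroups of order 5 are: {(0,0), (1,0), (2,0), (3,0), (4,0)}.
So G has 1 subgroup of order 5.

1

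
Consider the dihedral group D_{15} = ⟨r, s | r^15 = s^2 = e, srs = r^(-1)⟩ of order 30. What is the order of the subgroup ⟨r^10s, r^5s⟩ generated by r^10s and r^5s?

|⟨r^10s⟩| = 2 and |⟨r^5s⟩| = 2, so |H| is a multiple of lcm(2, 2) = 2 and divides |G| = 30.
Closing under the operation: H = {e, r^5, r^10, s, r^5s, r^10s}, so |H| = 6.

6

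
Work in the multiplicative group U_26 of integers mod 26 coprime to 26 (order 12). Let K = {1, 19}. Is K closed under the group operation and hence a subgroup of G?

No

19 ∈ K but its inverse 11 ∉ K, so K is not a subgroup.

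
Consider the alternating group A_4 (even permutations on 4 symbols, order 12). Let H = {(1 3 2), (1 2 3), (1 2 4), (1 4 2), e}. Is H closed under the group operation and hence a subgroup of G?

|H| = 5 does not divide |G| = 12, so by Lagrange H is not a subgroup.

No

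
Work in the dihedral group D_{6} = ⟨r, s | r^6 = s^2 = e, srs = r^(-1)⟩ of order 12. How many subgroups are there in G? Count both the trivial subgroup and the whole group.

|G| = 12, so by Lagrange every subgroup order divides 12. Divisors: 1, 2, 3, 4, 6, 12.
Subgroups by order — order 1: 1; order 2: 7; order 3: 1; order 4: 3; order 6: 3; order 12: 1.
Total: 1 + 7 + 1 + 3 + 3 + 1 = 16.

16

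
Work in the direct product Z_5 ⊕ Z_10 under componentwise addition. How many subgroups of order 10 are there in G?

|G| = 50 and 10 | 50, so subgroups of order 10 are possible by Lagrange.
The subgroups of order 10 are: {(0,0), (0,1), (0,2), (0,3), (0,4), (0,5), (0,6), (0,7), (0,8), (0,9)}; {(0,0), (0,5), (1,0), (1,5), (2,0), (2,5), (3,0), (3,5), (4,0), (4,5)}; {(0,0), (0,5), (1,1), (1,6), (2,2), (2,7), (3,3), (3,8), (4,4), (4,9)}; {(0,0), (0,5), (1,2), (1,7), (2,4), (2,9), (3,1), (3,6), (4,3), (4,8)}; … (6 in all).
So G has 6 subgroups of order 10.

6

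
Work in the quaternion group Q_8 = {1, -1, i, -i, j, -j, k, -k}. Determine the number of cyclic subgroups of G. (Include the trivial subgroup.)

Group the elements of G by the cyclic subgroup they generate; each cyclic subgroup of order d accounts for φ(d) elements.
Cyclic subgroups by order — order 1: 1; order 2: 1; order 4: 3.
Total: 5.

5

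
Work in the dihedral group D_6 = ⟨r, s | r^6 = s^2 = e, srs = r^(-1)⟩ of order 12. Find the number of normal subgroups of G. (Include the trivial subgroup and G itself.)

7

G has 16 subgroups. Checking conjugation-invariance by order — order 1: 1/1 normal; order 2: 1/7 normal; order 3: 1/1 normal; order 4: 0/3 normal; order 6: 3/3 normal; order 12: 1/1 normal.
Total normal subgroups: 7.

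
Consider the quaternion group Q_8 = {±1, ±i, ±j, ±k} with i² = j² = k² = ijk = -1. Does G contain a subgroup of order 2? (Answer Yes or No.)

2 | 8. A subgroup of order 2 is {1, -1}.

Yes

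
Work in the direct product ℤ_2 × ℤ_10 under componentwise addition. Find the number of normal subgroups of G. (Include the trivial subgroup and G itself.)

10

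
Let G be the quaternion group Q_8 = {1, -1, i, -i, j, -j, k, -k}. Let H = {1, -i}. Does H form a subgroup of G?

No

-i ∈ H but its inverse i ∉ H, so H is not a subgroup.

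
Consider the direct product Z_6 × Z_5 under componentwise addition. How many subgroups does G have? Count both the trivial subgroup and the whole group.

8

|G| = 30, so by Lagrange every subgroup order divides 30. Divisors: 1, 2, 3, 5, 6, 10, 15, 30.
Subgroups by order — order 1: 1; order 2: 1; order 3: 1; order 5: 1; order 6: 1; order 10: 1; order 15: 1; order 30: 1.
Total: 1 + 1 + 1 + 1 + 1 + 1 + 1 + 1 = 8.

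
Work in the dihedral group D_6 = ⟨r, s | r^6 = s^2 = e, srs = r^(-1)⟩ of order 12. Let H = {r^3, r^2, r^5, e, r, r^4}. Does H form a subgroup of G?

|H| = 6 divides |G| = 12, consistent with Lagrange.
H contains the identity, every element's inverse is in H, and H is closed under ·: it is a subgroup.
In fact H = ⟨r^5⟩.

Yes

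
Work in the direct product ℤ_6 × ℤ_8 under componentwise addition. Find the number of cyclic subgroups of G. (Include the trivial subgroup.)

16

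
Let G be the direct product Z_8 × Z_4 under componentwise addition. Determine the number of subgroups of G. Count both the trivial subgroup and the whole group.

22

|G| = 32, so by Lagrange every subgroup order divides 32. Divisors: 1, 2, 4, 8, 16, 32.
Subgroups by order — order 1: 1; order 2: 3; order 4: 7; order 8: 7; order 16: 3; order 32: 1.
Total: 1 + 3 + 7 + 7 + 3 + 1 = 22.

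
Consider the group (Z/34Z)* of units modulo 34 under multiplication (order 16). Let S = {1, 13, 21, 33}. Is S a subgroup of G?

Yes

|S| = 4 divides |G| = 16, consistent with Lagrange.
S contains the identity, every element's inverse is in S, and S is closed under ·: it is a subgroup.
In fact S = ⟨21⟩.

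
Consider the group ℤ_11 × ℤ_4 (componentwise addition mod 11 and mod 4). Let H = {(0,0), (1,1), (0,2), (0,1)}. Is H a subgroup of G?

No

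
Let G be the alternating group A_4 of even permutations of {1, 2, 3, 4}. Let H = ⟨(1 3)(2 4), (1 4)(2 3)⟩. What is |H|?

|⟨(1 3)(2 4)⟩| = 2 and |⟨(1 4)(2 3)⟩| = 2, so |H| is a multiple of lcm(2, 2) = 2 and divides |G| = 12.
Closing under the operation: H = {e, (1 2)(3 4), (1 3)(2 4), (1 4)(2 3)}, so |H| = 4.

4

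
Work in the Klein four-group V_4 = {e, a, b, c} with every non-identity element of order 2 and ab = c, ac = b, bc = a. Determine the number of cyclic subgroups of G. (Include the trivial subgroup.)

A cyclic subgroup of order d is generated by each of its φ(d) elements of order d, so the cyclic subgroups of order d number (#elements of order d)/φ(d).
Cyclic subgroups by order — order 1: 1; order 2: 3.
Total: 4.

4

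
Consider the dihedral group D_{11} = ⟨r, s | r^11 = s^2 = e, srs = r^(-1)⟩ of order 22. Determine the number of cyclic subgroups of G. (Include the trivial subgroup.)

13

A cyclic subgroup of order d is generated by each of its φ(d) elements of order d, so the cyclic subgroups of order d number (#elements of order d)/φ(d).
Cyclic subgroups by order — order 1: 1; order 2: 11; order 11: 1.
Total: 13.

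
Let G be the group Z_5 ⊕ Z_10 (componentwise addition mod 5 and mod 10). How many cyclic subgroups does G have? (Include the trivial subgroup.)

14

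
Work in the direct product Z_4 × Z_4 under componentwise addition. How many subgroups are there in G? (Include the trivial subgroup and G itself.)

15

|G| = 16, so by Lagrange every subgroup order divides 16. Divisors: 1, 2, 4, 8, 16.
Subgroups by order — order 1: 1; order 2: 3; order 4: 7; order 8: 3; order 16: 1.
Total: 1 + 3 + 7 + 3 + 1 = 15.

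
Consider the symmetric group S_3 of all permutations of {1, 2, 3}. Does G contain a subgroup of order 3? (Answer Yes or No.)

Yes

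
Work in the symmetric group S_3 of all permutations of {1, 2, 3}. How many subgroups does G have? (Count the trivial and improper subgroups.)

|G| = 6, so by Lagrange every subgroup order divides 6. Divisors: 1, 2, 3, 6.
Subgroups by order — order 1: 1; order 2: 3; order 3: 1; order 6: 1.
Total: 1 + 3 + 1 + 1 = 6.

6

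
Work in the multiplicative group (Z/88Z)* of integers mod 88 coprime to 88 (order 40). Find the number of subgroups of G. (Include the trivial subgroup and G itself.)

|G| = 40, so by Lagrange every subgroup order divides 40. Divisors: 1, 2, 4, 5, 8, 10, 20, 40.
Subgroups by order — order 1: 1; order 2: 7; order 4: 7; order 5: 1; order 8: 1; order 10: 7; order 20: 7; order 40: 1.
Total: 1 + 7 + 7 + 1 + 1 + 7 + 7 + 1 = 32.

32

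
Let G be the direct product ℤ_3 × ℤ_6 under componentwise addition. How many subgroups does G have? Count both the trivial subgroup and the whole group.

12

|G| = 18, so by Lagrange every subgroup order divides 18. Divisors: 1, 2, 3, 6, 9, 18.
Subgroups by order — order 1: 1; order 2: 1; order 3: 4; order 6: 4; order 9: 1; order 18: 1.
Total: 1 + 1 + 4 + 4 + 1 + 1 = 12.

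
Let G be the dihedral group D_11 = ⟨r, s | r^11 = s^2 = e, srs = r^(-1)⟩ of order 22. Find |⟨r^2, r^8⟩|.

|⟨r^2⟩| = 11 and |⟨r^8⟩| = 11, so |H| is a multiple of lcm(11, 11) = 11 and divides |G| = 22.
Closing under the operation: H = {e, r, r^2, r^3, r^4, r^5, r^6, r^7, r^8, r^9, r^10}, so |H| = 11.

11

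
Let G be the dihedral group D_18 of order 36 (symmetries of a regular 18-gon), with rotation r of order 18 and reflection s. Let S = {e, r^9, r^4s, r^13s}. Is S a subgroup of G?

Yes

|S| = 4 divides |G| = 36, consistent with Lagrange.
S contains the identity, every element's inverse is in S, and S is closed under ·: it is a subgroup.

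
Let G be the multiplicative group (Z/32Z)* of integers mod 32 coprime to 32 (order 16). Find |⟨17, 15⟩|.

4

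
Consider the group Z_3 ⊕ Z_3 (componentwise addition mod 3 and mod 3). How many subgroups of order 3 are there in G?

4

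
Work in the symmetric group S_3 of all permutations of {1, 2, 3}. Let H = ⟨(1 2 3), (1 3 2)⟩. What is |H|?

3

|⟨(1 2 3)⟩| = 3 and |⟨(1 3 2)⟩| = 3, so |H| is a multiple of lcm(3, 3) = 3 and divides |G| = 6.
Closing under the operation: H = {e, (1 2 3), (1 3 2)}, so |H| = 3.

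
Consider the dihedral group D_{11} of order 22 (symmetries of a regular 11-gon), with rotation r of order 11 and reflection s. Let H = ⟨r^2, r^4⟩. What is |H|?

11

|⟨r^2⟩| = 11 and |⟨r^4⟩| = 11, so |H| is a multiple of lcm(11, 11) = 11 and divides |G| = 22.
Closing under the operation: H = {e, r, r^2, r^3, r^4, r^5, r^6, r^7, r^8, r^9, r^10}, so |H| = 11.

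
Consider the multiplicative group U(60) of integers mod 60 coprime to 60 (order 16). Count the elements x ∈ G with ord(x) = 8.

No element of G has order 8 (even though 8 | 16).

0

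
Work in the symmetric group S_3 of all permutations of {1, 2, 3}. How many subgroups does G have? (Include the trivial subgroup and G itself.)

|G| = 6, so by Lagrange every subgroup order divides 6. Divisors: 1, 2, 3, 6.
Subgroups by order — order 1: 1; order 2: 3; order 3: 1; order 6: 1.
Total: 1 + 3 + 1 + 1 = 6.

6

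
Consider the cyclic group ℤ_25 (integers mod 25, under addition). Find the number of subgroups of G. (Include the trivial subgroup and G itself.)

3

A cyclic group of order 25 has exactly one subgroup for each divisor of 25.
Divisors of 25: 1, 5, 25.
So ℤ_25 has 3 subgroups.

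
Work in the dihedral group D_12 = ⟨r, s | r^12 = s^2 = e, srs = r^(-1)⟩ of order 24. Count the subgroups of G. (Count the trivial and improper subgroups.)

34

|G| = 24, so by Lagrange every subgroup order divides 24. Divisors: 1, 2, 3, 4, 6, 8, 12, 24.
Subgroups by order — order 1: 1; order 2: 13; order 3: 1; order 4: 7; order 6: 5; order 8: 3; order 12: 3; order 24: 1.
Total: 1 + 13 + 1 + 7 + 5 + 3 + 3 + 1 = 34.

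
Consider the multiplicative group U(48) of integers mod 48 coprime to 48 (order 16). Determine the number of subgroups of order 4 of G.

|G| = 16 and 4 | 16, so subgroups of order 4 are possible by Lagrange.
The subgroups of order 4 are: {1, 11, 25, 35}; {1, 13, 25, 37}; {1, 7, 17, 23}; {1, 17, 25, 41}; … (11 in all).
So G has 11 subgroups of order 4.

11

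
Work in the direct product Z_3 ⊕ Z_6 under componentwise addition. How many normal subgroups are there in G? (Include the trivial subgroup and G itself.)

12

G is abelian, so every subgroup is normal.
G has 12 subgroups in total, hence 12 normal subgroups.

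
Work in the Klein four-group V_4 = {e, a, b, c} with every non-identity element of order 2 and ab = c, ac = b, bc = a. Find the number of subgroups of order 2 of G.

|G| = 4 and 2 | 4, so subgroups of order 2 are possible by Lagrange.
The subgroups of order 2 are: {e, a}; {e, b}; {e, c}.
So G has 3 subgroups of order 2.

3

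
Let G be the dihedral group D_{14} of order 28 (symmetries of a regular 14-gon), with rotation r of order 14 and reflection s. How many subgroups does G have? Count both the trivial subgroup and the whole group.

28

|G| = 28, so by Lagrange every subgroup order divides 28. Divisors: 1, 2, 4, 7, 14, 28.
Subgroups by order — order 1: 1; order 2: 15; order 4: 7; order 7: 1; order 14: 3; order 28: 1.
Total: 1 + 15 + 7 + 1 + 3 + 1 = 28.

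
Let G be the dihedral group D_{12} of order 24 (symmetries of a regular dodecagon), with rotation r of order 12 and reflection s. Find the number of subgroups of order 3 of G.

1

|G| = 24 and 3 | 24, so subgroups of order 3 are possible by Lagrange.
The subgroups of order 3 are: {e, r^4, r^8}.
So G has 1 subgroup of order 3.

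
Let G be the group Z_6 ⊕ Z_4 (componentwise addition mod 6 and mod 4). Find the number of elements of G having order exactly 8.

0

An element (a,b) has order lcm(ord(a), ord(b)); count pairs with lcm equal to 8.
Enumerating gives 0 such elements.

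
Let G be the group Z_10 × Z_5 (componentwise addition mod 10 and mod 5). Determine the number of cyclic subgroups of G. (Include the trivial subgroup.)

14

Group the elements of G by the cyclic subgroup they generate; each cyclic subgroup of order d accounts for φ(d) elements.
Cyclic subgroups by order — order 1: 1; order 2: 1; order 5: 6; order 10: 6.
Total: 14.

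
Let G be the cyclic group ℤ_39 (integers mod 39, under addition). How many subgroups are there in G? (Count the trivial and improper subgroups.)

4

A cyclic group of order 39 has exactly one subgroup for each divisor of 39.
Divisors of 39: 1, 3, 13, 39.
So ℤ_39 has 4 subgroups.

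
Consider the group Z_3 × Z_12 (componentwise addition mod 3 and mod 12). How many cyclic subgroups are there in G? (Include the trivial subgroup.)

15

A cyclic subgroup of order d is generated by each of its φ(d) elements of order d, so the cyclic subgroups of order d number (#elements of order d)/φ(d).
Cyclic subgroups by order — order 1: 1; order 2: 1; order 3: 4; order 4: 1; order 6: 4; order 12: 4.
Total: 15.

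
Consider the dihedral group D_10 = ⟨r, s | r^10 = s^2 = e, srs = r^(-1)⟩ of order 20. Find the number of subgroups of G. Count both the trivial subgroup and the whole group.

|G| = 20, so by Lagrange every subgroup order divides 20. Divisors: 1, 2, 4, 5, 10, 20.
Subgroups by order — order 1: 1; order 2: 11; order 4: 5; order 5: 1; order 10: 3; order 20: 1.
Total: 1 + 11 + 5 + 1 + 3 + 1 = 22.

22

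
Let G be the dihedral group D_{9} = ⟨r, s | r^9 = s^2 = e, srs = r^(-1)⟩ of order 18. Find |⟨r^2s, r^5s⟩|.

6

|⟨r^2s⟩| = 2 and |⟨r^5s⟩| = 2, so |H| is a multiple of lcm(2, 2) = 2 and divides |G| = 18.
Closing under the operation: H = {e, r^3, r^6, r^2s, r^5s, r^8s}, so |H| = 6.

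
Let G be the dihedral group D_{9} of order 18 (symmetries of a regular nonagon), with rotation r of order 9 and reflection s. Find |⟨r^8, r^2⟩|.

|⟨r^8⟩| = 9 and |⟨r^2⟩| = 9, so |H| is a multiple of lcm(9, 9) = 9 and divides |G| = 18.
Closing under the operation: H = {e, r, r^2, r^3, r^4, r^5, r^6, r^7, r^8}, so |H| = 9.

9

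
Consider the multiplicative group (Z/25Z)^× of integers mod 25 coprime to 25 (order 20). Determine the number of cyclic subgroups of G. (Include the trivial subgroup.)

A cyclic subgroup of order d is generated by each of its φ(d) elements of order d, so the cyclic subgroups of order d number (#elements of order d)/φ(d).
Cyclic subgroups by order — order 1: 1; order 2: 1; order 4: 1; order 5: 1; order 10: 1; order 20: 1.
Total: 6.

6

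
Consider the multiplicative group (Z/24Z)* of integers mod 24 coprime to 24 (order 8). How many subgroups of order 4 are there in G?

7

|G| = 8 and 4 | 8, so subgroups of order 4 are possible by Lagrange.
The subgroups of order 4 are: {1, 11, 13, 23}; {1, 11, 17, 19}; {1, 5, 7, 11}; {1, 5, 13, 17}; … (7 in all).
So G has 7 subgroups of order 4.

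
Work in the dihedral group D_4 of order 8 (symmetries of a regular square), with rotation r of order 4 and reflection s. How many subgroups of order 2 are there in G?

|G| = 8 and 2 | 8, so subgroups of order 2 are possible by Lagrange.
The subgroups of order 2 are: {e, r^2}; {e, r^2s}; {e, r^3s}; {e, rs}; … (5 in all).
So G has 5 subgroups of order 2.

5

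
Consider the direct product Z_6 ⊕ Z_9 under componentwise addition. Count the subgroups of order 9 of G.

|G| = 54 and 9 | 54, so subgroups of order 9 are possible by Lagrange.
The subgroups of order 9 are: {(0,0), (0,1), (0,2), (0,3), (0,4), (0,5), (0,6), (0,7), (0,8)}; {(0,0), (0,3), (0,6), (2,0), (2,3), (2,6), (4,0), (4,3), (4,6)}; {(0,0), (0,3), (0,6), (2,1), (2,4), (2,7), (4,2), (4,5), (4,8)}; {(0,0), (0,3), (0,6), (2,2), (2,5), (2,8), (4,1), (4,4), (4,7)}.
So G has 4 subgroups of order 9.

4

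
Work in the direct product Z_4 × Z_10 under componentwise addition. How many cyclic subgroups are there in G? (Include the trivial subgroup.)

A cyclic subgroup of order d is generated by each of its φ(d) elements of order d, so the cyclic subgroups of order d number (#elements of order d)/φ(d).
Cyclic subgroups by order — order 1: 1; order 2: 3; order 4: 2; order 5: 1; order 10: 3; order 20: 2.
Total: 12.

12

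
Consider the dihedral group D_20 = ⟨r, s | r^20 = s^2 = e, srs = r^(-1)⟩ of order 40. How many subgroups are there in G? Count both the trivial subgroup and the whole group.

|G| = 40, so by Lagrange every subgroup order divides 40. Divisors: 1, 2, 4, 5, 8, 10, 20, 40.
Subgroups by order — order 1: 1; order 2: 21; order 4: 11; order 5: 1; order 8: 5; order 10: 5; order 20: 3; order 40: 1.
Total: 1 + 21 + 11 + 1 + 5 + 5 + 3 + 1 = 48.

48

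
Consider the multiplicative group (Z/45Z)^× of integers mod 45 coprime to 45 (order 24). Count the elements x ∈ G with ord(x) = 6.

6

The elements of order 6 are: 4, 11, 14, 29, 34, 41.
That's 6.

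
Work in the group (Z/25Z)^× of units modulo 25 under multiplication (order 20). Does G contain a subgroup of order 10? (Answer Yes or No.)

10 | 20. A subgroup of order 10 is {1, 4, 6, 9, 11, 14, 16, 19, 21, 24}.

Yes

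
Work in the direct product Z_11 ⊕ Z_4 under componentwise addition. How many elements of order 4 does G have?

An element (a,b) has order lcm(ord(a), ord(b)); count pairs with lcm equal to 4.
Enumerating gives 2 such elements.

2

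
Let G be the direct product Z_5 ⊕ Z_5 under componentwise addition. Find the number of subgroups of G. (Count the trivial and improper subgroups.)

8

|G| = 25, so by Lagrange every subgroup order divides 25. Divisors: 1, 5, 25.
Subgroups by order — order 1: 1; order 5: 6; order 25: 1.
Total: 1 + 6 + 1 = 8.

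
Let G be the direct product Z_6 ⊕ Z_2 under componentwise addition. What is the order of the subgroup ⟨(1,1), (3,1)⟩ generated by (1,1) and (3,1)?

|⟨(1,1)⟩| = 6 and |⟨(3,1)⟩| = 2, so |H| is a multiple of lcm(6, 2) = 6 and divides |G| = 12.
Closing under the operation: H = {(0,0), (1,1), (2,0), (3,1), (4,0), (5,1)}, so |H| = 6.

6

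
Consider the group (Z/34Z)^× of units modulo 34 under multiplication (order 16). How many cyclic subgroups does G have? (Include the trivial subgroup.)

5

Each element a generates a cyclic subgroup ⟨a⟩; distinct elements may generate the same one (a cyclic group of order d has φ(d) generators).
Cyclic subgroups by order — order 1: 1; order 2: 1; order 4: 1; order 8: 1; order 16: 1.
Total: 5.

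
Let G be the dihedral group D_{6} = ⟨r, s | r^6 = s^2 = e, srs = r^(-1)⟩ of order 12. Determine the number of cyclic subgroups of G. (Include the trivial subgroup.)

Each element a generates a cyclic subgroup ⟨a⟩; distinct elements may generate the same one (a cyclic group of order d has φ(d) generators).
Cyclic subgroups by order — order 1: 1; order 2: 7; order 3: 1; order 6: 1.
Total: 10.

10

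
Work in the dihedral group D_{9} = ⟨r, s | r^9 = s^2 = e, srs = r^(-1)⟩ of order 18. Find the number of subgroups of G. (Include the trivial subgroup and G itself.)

16

|G| = 18, so by Lagrange every subgroup order divides 18. Divisors: 1, 2, 3, 6, 9, 18.
Subgroups by order — order 1: 1; order 2: 9; order 3: 1; order 6: 3; order 9: 1; order 18: 1.
Total: 1 + 9 + 1 + 3 + 1 + 1 = 16.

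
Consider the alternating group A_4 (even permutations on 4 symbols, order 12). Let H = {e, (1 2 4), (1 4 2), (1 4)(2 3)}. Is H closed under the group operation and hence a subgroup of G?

No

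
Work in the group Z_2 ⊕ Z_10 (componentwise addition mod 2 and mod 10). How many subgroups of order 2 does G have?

3

|G| = 20 and 2 | 20, so subgroups of order 2 are possible by Lagrange.
The subgroups of order 2 are: {(0,0), (0,5)}; {(0,0), (1,0)}; {(0,0), (1,5)}.
So G has 3 subgroups of order 2.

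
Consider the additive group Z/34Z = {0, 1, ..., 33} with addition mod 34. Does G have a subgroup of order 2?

Yes

2 | 34. A subgroup of order 2 is {0, 17}.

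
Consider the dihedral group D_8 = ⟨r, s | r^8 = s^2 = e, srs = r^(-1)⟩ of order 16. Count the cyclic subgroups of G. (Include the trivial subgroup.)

Group the elements of G by the cyclic subgroup they generate; each cyclic subgroup of order d accounts for φ(d) elements.
Cyclic subgroups by order — order 1: 1; order 2: 9; order 4: 1; order 8: 1.
Total: 12.

12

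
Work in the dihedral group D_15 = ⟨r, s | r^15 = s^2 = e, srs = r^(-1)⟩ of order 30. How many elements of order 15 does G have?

The elements of order 15 are: r, r^2, r^4, r^7, r^8, r^11, r^13, r^14.
That's 8.

8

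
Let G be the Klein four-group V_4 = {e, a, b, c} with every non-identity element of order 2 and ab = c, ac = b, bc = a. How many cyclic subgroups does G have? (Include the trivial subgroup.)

Each element a generates a cyclic subgroup ⟨a⟩; distinct elements may generate the same one (a cyclic group of order d has φ(d) generators).
Cyclic subgroups by order — order 1: 1; order 2: 3.
Total: 4.

4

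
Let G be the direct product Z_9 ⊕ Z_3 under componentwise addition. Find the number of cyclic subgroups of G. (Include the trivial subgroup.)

8

A cyclic subgroup of order d is generated by each of its φ(d) elements of order d, so the cyclic subgroups of order d number (#elements of order d)/φ(d).
Cyclic subgroups by order — order 1: 1; order 3: 4; order 9: 3.
Total: 8.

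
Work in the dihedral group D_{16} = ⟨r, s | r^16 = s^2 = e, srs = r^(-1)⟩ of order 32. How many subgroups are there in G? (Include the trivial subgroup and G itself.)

|G| = 32, so by Lagrange every subgroup order divides 32. Divisors: 1, 2, 4, 8, 16, 32.
Subgroups by order — order 1: 1; order 2: 17; order 4: 9; order 8: 5; order 16: 3; order 32: 1.
Total: 1 + 17 + 9 + 5 + 3 + 1 = 36.

36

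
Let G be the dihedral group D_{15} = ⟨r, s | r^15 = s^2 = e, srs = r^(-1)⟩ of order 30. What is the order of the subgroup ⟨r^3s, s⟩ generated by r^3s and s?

|⟨r^3s⟩| = 2 and |⟨s⟩| = 2, so |H| is a multiple of lcm(2, 2) = 2 and divides |G| = 30.
Closing under the operation: H = {e, r^3, r^6, r^9, r^12, s, r^3s, r^6s, r^9s, r^12s}, so |H| = 10.

10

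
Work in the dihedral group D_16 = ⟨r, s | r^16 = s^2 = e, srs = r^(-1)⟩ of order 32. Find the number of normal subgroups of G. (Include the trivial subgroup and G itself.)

G has 36 subgroups. Checking conjugation-invariance by order — order 1: 1/1 normal; order 2: 1/17 normal; order 4: 1/9 normal; order 8: 1/5 normal; order 16: 3/3 normal; order 32: 1/1 normal.
Total normal subgroups: 8.

8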